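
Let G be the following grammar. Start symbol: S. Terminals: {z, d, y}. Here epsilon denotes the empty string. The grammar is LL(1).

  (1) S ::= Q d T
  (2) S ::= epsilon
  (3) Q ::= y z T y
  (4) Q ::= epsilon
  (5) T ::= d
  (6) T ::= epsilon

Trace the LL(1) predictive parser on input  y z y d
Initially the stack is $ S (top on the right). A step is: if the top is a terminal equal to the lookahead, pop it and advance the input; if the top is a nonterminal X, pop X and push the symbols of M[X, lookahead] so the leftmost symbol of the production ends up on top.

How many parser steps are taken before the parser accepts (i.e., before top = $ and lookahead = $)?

8

     Stack          Input      Action
  1  $ S            y z y d $  expand S ::= Q d T
  2  $ T d Q        y z y d $  expand Q ::= y z T y
  3  $ T d y T z y  y z y d $  match y
  4  $ T d y T z    z y d $    match z
  5  $ T d y T      y d $      expand T ::= epsilon
  6  $ T d y        y d $      match y
  7  $ T d          d $        match d
  8  $ T            $          expand T ::= epsilon
Accept reached after 8 steps.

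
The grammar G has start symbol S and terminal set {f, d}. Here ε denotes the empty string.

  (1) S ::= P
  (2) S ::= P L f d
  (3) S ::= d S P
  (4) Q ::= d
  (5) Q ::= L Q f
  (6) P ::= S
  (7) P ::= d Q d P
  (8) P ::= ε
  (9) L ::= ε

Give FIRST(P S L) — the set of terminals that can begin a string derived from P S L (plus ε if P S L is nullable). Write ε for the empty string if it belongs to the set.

FIRST(L): from L::=ε we get {ε}. So FIRST(L) = {ε}.
FIRST(Q): from Q::=d we get {d}; from Q::=L Q f we get {d}. So FIRST(Q) = {d}.
FIRST(S): from S::=P we get {ε, d, f}; from S::=P L f d we get {d, f}; from S::=d S P we get {d}. So FIRST(S) = {ε, d, f}.
FIRST(P): from P::=S we get {ε, d, f}; from P::=d Q d P we get {d}; from P::=ε we get {ε}. So FIRST(P) = {ε, d, f}.
FIRST(P S L): take FIRST of each symbol in turn, carrying on past any symbol whose FIRST contains ε; result {ε, d, f}.

{ε, d, f}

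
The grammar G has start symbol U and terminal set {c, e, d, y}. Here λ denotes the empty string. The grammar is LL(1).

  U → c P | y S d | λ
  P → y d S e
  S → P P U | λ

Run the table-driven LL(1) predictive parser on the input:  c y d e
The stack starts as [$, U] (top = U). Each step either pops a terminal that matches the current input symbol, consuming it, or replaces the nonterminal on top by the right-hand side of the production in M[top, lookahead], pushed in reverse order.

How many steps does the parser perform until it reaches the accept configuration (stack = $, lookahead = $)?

7

step 1: stack=$ U  input=c y d e $  — expand U → c P
step 2: stack=$ P c  input=c y d e $  — match c
step 3: stack=$ P  input=y d e $  — expand P → y d S e
step 4: stack=$ e S d y  input=y d e $  — match y
step 5: stack=$ e S d  input=d e $  — match d
step 6: stack=$ e S  input=e $  — expand S → λ
step 7: stack=$ e  input=e $  — match e
Accept reached after 7 steps.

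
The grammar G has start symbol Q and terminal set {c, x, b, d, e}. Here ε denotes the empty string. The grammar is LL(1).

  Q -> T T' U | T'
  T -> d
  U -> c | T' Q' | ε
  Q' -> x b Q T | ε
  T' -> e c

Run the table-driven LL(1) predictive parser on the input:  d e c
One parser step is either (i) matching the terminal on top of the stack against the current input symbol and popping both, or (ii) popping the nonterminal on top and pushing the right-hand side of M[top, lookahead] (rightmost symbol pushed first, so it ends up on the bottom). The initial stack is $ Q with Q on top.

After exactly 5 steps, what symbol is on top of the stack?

     Stack     Input    Action
  1  $ Q       d e c $  expand Q -> T T' U
  2  $ U T' T  d e c $  expand T -> d
  3  $ U T' d  d e c $  match d
  4  $ U T'    e c $    expand T' -> e c
  5  $ U c e   e c $    match e
Stack after step 5: $ U c (top = c).

c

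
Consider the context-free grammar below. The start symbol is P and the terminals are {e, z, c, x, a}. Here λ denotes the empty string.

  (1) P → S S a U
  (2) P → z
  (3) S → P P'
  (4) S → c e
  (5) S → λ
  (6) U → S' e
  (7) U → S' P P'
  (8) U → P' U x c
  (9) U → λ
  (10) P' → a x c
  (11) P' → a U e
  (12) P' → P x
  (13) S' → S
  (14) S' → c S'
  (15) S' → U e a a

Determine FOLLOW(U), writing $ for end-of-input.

{$, a, c, e, x, z}

FIRST(P) = {a, c, z}  (via S S a U)
FIRST(S) = {λ, a, c, z}  (via P P')
FIRST(P') = {a, c, z}  (via P x)
FIRST(U) = {λ, a, c, e, z}  (via S' e, S' P P', P' U x c)
FIRST(S') = {λ, a, c, e, z}  (via S, U e a a)
FOLLOW(P) includes $ since P is the start symbol.
FOLLOW(P): in S→P P', P is followed by P' with FIRST {a, c, z}; in U→S' P P', P is followed by P' with FIRST {a, c, z}; in P'→P x, P is followed by x with FIRST {x}. Thus FOLLOW(P) = {$, a, c, x, z}.
FOLLOW(U): in P→S S a U, the suffix after U is empty, so FOLLOW(U) ⊇ FOLLOW(P) = {$, a, c, x, z}; in U→P' U x c, U is followed by x c with FIRST {x}; in P'→a U e, U is followed by e with FIRST {e}; in S'→U e a a, U is followed by e a a with FIRST {e}. Thus FOLLOW(U) = {$, a, c, e, x, z}.
FOLLOW(S'): in U→S' e, S' is followed by e with FIRST {e}; in U→S' P P', S' is followed by P P' with FIRST {a, c, z}; in S'→c S', the suffix after S' is empty (adds nothing new). Thus FOLLOW(S') = {a, c, e, z}.
FOLLOW(S): in P→S S a U (occurrence 1), S is followed by S a U with FIRST {a, c, z}; in P→S S a U (occurrence 2), S is followed by a U with FIRST {a}; in S'→S, the suffix after S is empty, so FOLLOW(S) ⊇ FOLLOW(S') = {a, c, e, z}. Thus FOLLOW(S) = {a, c, e, z}.
FOLLOW(P'): in S→P P', the suffix after P' is empty, so FOLLOW(P') ⊇ FOLLOW(S) = {a, c, e, z}; in U→S' P P', the suffix after P' is empty, so FOLLOW(P') ⊇ FOLLOW(U) = {$, a, c, e, x, z}; in U→P' U x c, P' is followed by U x c with FIRST {a, c, e, x, z}. Thus FOLLOW(P') = {$, a, c, e, x, z}.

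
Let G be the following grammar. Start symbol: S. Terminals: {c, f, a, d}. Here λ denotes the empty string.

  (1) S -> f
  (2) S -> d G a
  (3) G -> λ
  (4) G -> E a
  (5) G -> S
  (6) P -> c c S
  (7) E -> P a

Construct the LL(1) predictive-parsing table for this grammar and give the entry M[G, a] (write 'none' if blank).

FIRST(S): from S->f we get {f}; from S->d G a we get {d}. So FIRST(S) = {d, f}.
FIRST(P): from P->c c S we get {c}. So FIRST(P) = {c}.
FIRST(E): from E->P a we get {c}. So FIRST(E) = {c}.
FIRST(G): from G->λ we get {λ}; from G->E a we get {c}; from G->S we get {d, f}. So FIRST(G) = {λ, c, d, f}.
FOLLOW(S) includes $ since S is the start symbol.
FOLLOW(G): in S->d G a, G is followed by a with FIRST {a}. Thus FOLLOW(G) = {a}.
For G -> λ: FIRST(λ) = {λ}, so it goes in M[G, t] for t ∈ {}; since λ ∈ FIRST, also for every t ∈ FOLLOW(G) = {a}.
For G -> E a: FIRST(E a) = {c}, so it goes in M[G, t] for t ∈ {c}.
For G -> S: FIRST(S) = {d, f}, so it goes in M[G, t] for t ∈ {d, f}.

G -> λ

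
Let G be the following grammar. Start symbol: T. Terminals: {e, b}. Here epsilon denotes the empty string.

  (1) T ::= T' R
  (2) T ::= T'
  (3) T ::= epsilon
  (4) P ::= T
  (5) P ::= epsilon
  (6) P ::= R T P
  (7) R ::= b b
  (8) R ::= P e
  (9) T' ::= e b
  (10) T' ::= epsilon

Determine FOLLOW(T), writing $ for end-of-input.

FIRST(T') = {epsilon, e}
FIRST(T) = {epsilon, b, e}  (via T' R, T')
FIRST(P) = {epsilon, b, e}  (via T, R T P)
FIRST(R) = {b, e}  (via P e)
FOLLOW(T) includes $ since T is the start symbol.
FOLLOW(P): in P::=R T P, the suffix after P is empty (adds nothing new); in R::=P e, P is followed by e with FIRST {e}. Thus FOLLOW(P) = {e}.
FOLLOW(T): in P::=T, the suffix after T is empty, so FOLLOW(T) ⊇ FOLLOW(P) = {e}; in P::=R T P, T is followed by P with FIRST {epsilon, b, e}; in P::=R T P, the suffix after T is nullable, so FOLLOW(T) ⊇ FOLLOW(P) = {e}. Thus FOLLOW(T) = {$, b, e}.
FOLLOW(R): in T::=T' R, the suffix after R is empty, so FOLLOW(R) ⊇ FOLLOW(T) = {$, b, e}; in P::=R T P, R is followed by T P with FIRST {epsilon, b, e}; in P::=R T P, the suffix after R is nullable, so FOLLOW(R) ⊇ FOLLOW(P) = {e}. Thus FOLLOW(R) = {$, b, e}.
FOLLOW(T'): in T::=T' R, T' is followed by R with FIRST {b, e}; in T::=T', the suffix after T' is empty, so FOLLOW(T') ⊇ FOLLOW(T) = {$, b, e}. Thus FOLLOW(T') = {$, b, e}.

{$, b, e}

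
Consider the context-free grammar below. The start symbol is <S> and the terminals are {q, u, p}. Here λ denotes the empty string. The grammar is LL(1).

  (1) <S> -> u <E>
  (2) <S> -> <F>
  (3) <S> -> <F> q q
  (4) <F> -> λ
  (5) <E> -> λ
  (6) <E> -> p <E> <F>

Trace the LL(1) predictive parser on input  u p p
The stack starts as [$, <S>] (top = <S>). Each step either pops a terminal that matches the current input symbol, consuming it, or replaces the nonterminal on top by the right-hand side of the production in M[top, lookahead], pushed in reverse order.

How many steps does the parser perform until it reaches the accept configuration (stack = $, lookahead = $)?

step 1: stack=$ <S>  input=u p p $  — expand <S> -> u <E>
step 2: stack=$ <E> u  input=u p p $  — match u
step 3: stack=$ <E>  input=p p $  — expand <E> -> p <E> <F>
step 4: stack=$ <F> <E> p  input=p p $  — match p
step 5: stack=$ <F> <E>  input=p $  — expand <E> -> p <E> <F>
step 6: stack=$ <F> <F> <E> p  input=p $  — match p
step 7: stack=$ <F> <F> <E>  input=$  — expand <E> -> λ
step 8: stack=$ <F> <F>  input=$  — expand <F> -> λ
step 9: stack=$ <F>  input=$  — expand <F> -> λ
Accept reached after 9 steps.

9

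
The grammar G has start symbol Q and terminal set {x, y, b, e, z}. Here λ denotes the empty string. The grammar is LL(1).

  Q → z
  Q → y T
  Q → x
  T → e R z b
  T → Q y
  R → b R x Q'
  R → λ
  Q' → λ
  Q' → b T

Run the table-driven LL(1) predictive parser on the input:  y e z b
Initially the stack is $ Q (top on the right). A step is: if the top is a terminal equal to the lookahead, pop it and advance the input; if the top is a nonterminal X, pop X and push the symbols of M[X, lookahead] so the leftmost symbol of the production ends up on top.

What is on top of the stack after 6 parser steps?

     Stack      Input      Action
  1  $ Q        y e z b $  expand Q → y T
  2  $ T y      y e z b $  match y
  3  $ T        e z b $    expand T → e R z b
  4  $ b z R e  e z b $    match e
  5  $ b z R    z b $      expand R → λ
  6  $ b z      z b $      match z
Stack after step 6: $ b (top = b).

b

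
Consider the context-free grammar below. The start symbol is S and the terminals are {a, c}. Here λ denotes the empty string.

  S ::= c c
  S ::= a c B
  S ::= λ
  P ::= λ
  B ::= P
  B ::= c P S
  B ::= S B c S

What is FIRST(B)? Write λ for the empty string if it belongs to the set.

{λ, a, c}

FIRST(S) = {λ, a, c}
FIRST(P) = {λ}
FIRST(B) = {λ, a, c}  (via P, S B c S)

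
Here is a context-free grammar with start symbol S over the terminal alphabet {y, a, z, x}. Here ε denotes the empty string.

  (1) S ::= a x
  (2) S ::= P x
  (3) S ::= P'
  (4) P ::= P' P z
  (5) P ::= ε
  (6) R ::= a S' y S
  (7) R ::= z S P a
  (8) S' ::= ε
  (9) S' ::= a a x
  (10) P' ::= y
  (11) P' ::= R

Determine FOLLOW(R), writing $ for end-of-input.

{$, a, y, z}

FIRST(R): from R::=a S' y S we get {a}; from R::=z S P a we get {z}. So FIRST(R) = {a, z}.
FIRST(S'): from S'::=ε we get {ε}; from S'::=a a x we get {a}. So FIRST(S') = {ε, a}.
FIRST(P'): from P'::=y we get {y}; from P'::=R we get {a, z}. So FIRST(P') = {a, y, z}.
FIRST(P): from P::=P' P z we get {a, y, z}; from P::=ε we get {ε}. So FIRST(P) = {ε, a, y, z}.
FIRST(S): from S::=a x we get {a}; from S::=P x we get {a, x, y, z}; from S::=P' we get {a, y, z}. So FIRST(S) = {a, x, y, z}.
FOLLOW(S) includes $ since S is the start symbol.
FOLLOW(P): in S::=P x, P is followed by x with FIRST {x}; in P::=P' P z, P is followed by z with FIRST {z}; in R::=z S P a, P is followed by a with FIRST {a}. Thus FOLLOW(P) = {a, x, z}.
FOLLOW(S'): in R::=a S' y S, S' is followed by y S with FIRST {y}. Thus FOLLOW(S') = {y}.
FOLLOW(S): in R::=a S' y S, the suffix after S is empty, so FOLLOW(S) ⊇ FOLLOW(R) = {$, a, y, z}; in R::=z S P a, S is followed by P a with FIRST {a, y, z}. Thus FOLLOW(S) = {$, a, y, z}.
FOLLOW(P'): in S::=P', the suffix after P' is empty, so FOLLOW(P') ⊇ FOLLOW(S) = {$, a, y, z}; in P::=P' P z, P' is followed by P z with FIRST {a, y, z}. Thus FOLLOW(P') = {$, a, y, z}.
FOLLOW(R): in P'::=R, the suffix after R is empty, so FOLLOW(R) ⊇ FOLLOW(P') = {$, a, y, z}. Thus FOLLOW(R) = {$, a, y, z}.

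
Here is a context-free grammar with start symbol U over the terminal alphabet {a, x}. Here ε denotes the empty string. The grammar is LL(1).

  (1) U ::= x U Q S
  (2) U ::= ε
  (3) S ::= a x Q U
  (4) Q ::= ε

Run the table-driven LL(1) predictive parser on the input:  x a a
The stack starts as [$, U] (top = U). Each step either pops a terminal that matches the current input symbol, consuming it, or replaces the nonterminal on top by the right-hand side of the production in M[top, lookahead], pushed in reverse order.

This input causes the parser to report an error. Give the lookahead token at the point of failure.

a

     Stack      Input    Action
  1  $ U        x a a $  expand U ::= x U Q S
  2  $ S Q U x  x a a $  match x
  3  $ S Q U    a a $    expand U ::= ε
  4  $ S Q      a a $    expand Q ::= ε
  5  $ S        a a $    expand S ::= a x Q U
  6  $ U Q x a  a a $    match a
  7  $ U Q x    a $      error: top is terminal x but lookahead is a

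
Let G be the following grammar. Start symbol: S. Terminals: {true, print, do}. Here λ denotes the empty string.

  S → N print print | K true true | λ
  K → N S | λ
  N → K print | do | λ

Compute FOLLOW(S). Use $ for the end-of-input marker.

FIRST(S): from S→N print print we get {do, print, true}; from S→K true true we get {do, print, true}; from S→λ we get {λ}. So FIRST(S) = {λ, do, print, true}.
FIRST(K): from K→N S we get {λ, do, print, true}; from K→λ we get {λ}. So FIRST(K) = {λ, do, print, true}.
FIRST(N): from N→K print we get {do, print, true}; from N→do we get {do}; from N→λ we get {λ}. So FIRST(N) = {λ, do, print, true}.
FOLLOW(S) includes $ since S is the start symbol.
FOLLOW(K): in S→K true true, K is followed by true true with FIRST {true}; in N→K print, K is followed by print with FIRST {print}. Thus FOLLOW(K) = {print, true}.
FOLLOW(S): in K→N S, the suffix after S is empty, so FOLLOW(S) ⊇ FOLLOW(K) = {print, true}. Thus FOLLOW(S) = {$, print, true}.
FOLLOW(N): in S→N print print, N is followed by print print with FIRST {print}; in K→N S, N is followed by S with FIRST {λ, do, print, true}; in K→N S, the suffix after N is nullable, so FOLLOW(N) ⊇ FOLLOW(K) = {print, true}. Thus FOLLOW(N) = {do, print, true}.

{$, print, true}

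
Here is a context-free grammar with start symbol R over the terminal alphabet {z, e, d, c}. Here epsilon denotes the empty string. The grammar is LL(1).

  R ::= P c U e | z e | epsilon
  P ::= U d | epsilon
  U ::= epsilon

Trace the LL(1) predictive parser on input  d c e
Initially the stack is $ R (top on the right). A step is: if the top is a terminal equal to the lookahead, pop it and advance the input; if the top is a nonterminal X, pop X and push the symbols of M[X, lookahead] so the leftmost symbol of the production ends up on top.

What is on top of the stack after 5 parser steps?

U

     Stack        Input    Action
  1  $ R          d c e $  expand R ::= P c U e
  2  $ e U c P    d c e $  expand P ::= U d
  3  $ e U c d U  d c e $  expand U ::= epsilon
  4  $ e U c d    d c e $  match d
  5  $ e U c      c e $    match c
Stack after step 5: $ e U (top = U).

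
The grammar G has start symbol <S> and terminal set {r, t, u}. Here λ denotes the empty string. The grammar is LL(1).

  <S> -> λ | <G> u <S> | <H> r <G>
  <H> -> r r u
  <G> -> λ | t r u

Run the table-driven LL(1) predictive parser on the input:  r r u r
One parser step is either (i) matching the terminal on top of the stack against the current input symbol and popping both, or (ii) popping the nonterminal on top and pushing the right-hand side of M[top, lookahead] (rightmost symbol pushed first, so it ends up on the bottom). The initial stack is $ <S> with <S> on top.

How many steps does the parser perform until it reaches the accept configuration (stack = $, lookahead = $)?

7

     Stack          Input      Action
  1  $ <S>          r r u r $  expand <S> -> <H> r <G>
  2  $ <G> r <H>    r r u r $  expand <H> -> r r u
  3  $ <G> r u r r  r r u r $  match r
  4  $ <G> r u r    r u r $    match r
  5  $ <G> r u      u r $      match u
  6  $ <G> r        r $        match r
  7  $ <G>          $          expand <G> -> λ
Accept reached after 7 steps.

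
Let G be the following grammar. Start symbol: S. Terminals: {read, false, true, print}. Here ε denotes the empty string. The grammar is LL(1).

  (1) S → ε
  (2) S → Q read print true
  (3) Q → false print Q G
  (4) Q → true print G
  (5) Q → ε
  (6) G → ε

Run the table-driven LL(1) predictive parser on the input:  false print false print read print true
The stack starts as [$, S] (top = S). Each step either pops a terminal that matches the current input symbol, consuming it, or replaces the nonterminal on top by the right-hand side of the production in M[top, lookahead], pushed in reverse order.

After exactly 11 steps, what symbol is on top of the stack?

print

step 1: stack=$ S  input=false print false print read print true $  — expand S → Q read print true
step 2: stack=$ true print read Q  input=false print false print read print true $  — expand Q → false print Q G
step 3: stack=$ true print read G Q print false  input=false print false print read print true $  — match false
step 4: stack=$ true print read G Q print  input=print false print read print true $  — match print
step 5: stack=$ true print read G Q  input=false print read print true $  — expand Q → false print Q G
step 6: stack=$ true print read G G Q print false  input=false print read print true $  — match false
step 7: stack=$ true print read G G Q print  input=print read print true $  — match print
step 8: stack=$ true print read G G Q  input=read print true $  — expand Q → ε
step 9: stack=$ true print read G G  input=read print true $  — expand G → ε
step 10: stack=$ true print read G  input=read print true $  — expand G → ε
step 11: stack=$ true print read  input=read print true $  — match read
Stack after step 11: $ true print (top = print).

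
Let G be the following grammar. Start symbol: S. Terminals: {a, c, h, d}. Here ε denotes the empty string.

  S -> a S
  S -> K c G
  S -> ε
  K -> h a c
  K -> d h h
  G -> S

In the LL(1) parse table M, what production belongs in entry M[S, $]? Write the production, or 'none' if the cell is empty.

FIRST(K): from K->h a c we get {h}; from K->d h h we get {d}. So FIRST(K) = {d, h}.
FIRST(S): from S->a S we get {a}; from S->K c G we get {d, h}; from S->ε we get {ε}. So FIRST(S) = {ε, a, d, h}.
FIRST(G): from G->S we get {ε, a, d, h}. So FIRST(G) = {ε, a, d, h}.
FOLLOW(S) includes $ since S is the start symbol.
FOLLOW(S): in S->a S, the suffix after S is empty (adds nothing new); in G->S, the suffix after S is empty, so FOLLOW(S) ⊇ FOLLOW(G) = {$}. Thus FOLLOW(S) = {$}.
FOLLOW(G): in S->K c G, the suffix after G is empty, so FOLLOW(G) ⊇ FOLLOW(S) = {$}. Thus FOLLOW(G) = {$}.
For S -> a S: FIRST(a S) = {a}, so it goes in M[S, t] for t ∈ {a}.
For S -> K c G: FIRST(K c G) = {d, h}, so it goes in M[S, t] for t ∈ {d, h}.
For S -> ε: FIRST(ε) = {ε}, so it goes in M[S, t] for t ∈ {}; since ε ∈ FIRST, also for every t ∈ FOLLOW(S) = {$}.

S -> ε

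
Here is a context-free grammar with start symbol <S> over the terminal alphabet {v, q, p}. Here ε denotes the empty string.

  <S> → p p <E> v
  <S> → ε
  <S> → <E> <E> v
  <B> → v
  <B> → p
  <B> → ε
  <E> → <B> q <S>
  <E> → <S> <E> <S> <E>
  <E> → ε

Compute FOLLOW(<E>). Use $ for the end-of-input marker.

FIRST(<B>) = {ε, p, v}
FIRST(<S>) = {ε, p, q, v}  (via <E> <E> v)
FIRST(<E>) = {ε, p, q, v}  (via <B> q <S>, <S> <E> <S> <E>)
FOLLOW(<S>) includes $ since <S> is the start symbol.
FOLLOW(<B>): in <E>→<B> q <S>, <B> is followed by q <S> with FIRST {q}. Thus FOLLOW(<B>) = {q}.
FOLLOW(<E>): in <S>→p p <E> v, <E> is followed by v with FIRST {v}; in <S>→<E> <E> v (occurrence 1), <E> is followed by <E> v with FIRST {p, q, v}; in <S>→<E> <E> v (occurrence 2), <E> is followed by v with FIRST {v}; in <E>→<S> <E> <S> <E> (occurrence 1), <E> is followed by <S> <E> with FIRST {ε, p, q, v}; in <E>→<S> <E> <S> <E> (occurrence 1), the suffix after <E> is nullable (adds nothing new); in <E>→<S> <E> <S> <E> (occurrence 2), the suffix after <E> is empty (adds nothing new). Thus FOLLOW(<E>) = {p, q, v}.
FOLLOW(<S>): in <E>→<B> q <S>, the suffix after <S> is empty, so FOLLOW(<S>) ⊇ FOLLOW(<E>) = {p, q, v}; in <E>→<S> <E> <S> <E> (occurrence 1), <S> is followed by <E> <S> <E> with FIRST {ε, p, q, v}; in <E>→<S> <E> <S> <E> (occurrence 1), the suffix after <S> is nullable, so FOLLOW(<S>) ⊇ FOLLOW(<E>) = {p, q, v}; in <E>→<S> <E> <S> <E> (occurrence 2), <S> is followed by <E> with FIRST {ε, p, q, v}; in <E>→<S> <E> <S> <E> (occurrence 2), the suffix after <S> is nullable, so FOLLOW(<S>) ⊇ FOLLOW(<E>) = {p, q, v}. Thus FOLLOW(<S>) = {$, p, q, v}.

{p, q, v}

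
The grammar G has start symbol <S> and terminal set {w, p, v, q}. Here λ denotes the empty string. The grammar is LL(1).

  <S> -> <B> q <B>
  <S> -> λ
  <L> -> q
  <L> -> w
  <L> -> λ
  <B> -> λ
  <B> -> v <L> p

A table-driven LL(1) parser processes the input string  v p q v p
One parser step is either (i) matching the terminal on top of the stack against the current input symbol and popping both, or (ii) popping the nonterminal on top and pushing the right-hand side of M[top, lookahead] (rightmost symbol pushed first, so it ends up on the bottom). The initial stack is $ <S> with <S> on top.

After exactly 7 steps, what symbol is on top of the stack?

step 1: stack=$ <S>  input=v p q v p $  — expand <S> -> <B> q <B>
step 2: stack=$ <B> q <B>  input=v p q v p $  — expand <B> -> v <L> p
step 3: stack=$ <B> q p <L> v  input=v p q v p $  — match v
step 4: stack=$ <B> q p <L>  input=p q v p $  — expand <L> -> λ
step 5: stack=$ <B> q p  input=p q v p $  — match p
step 6: stack=$ <B> q  input=q v p $  — match q
step 7: stack=$ <B>  input=v p $  — expand <B> -> v <L> p
Stack after step 7: $ p <L> v (top = v).

v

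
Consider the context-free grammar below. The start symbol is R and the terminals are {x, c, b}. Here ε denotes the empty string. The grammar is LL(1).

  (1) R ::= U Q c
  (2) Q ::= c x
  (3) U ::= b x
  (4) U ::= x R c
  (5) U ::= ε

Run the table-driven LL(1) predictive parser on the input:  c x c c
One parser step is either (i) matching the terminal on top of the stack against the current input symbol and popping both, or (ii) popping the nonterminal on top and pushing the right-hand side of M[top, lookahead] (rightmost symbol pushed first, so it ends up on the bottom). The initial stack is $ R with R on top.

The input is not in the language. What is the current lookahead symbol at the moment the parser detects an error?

step 1: stack=$ R  input=c x c c $  — expand R ::= U Q c
step 2: stack=$ c Q U  input=c x c c $  — expand U ::= ε
step 3: stack=$ c Q  input=c x c c $  — expand Q ::= c x
step 4: stack=$ c x c  input=c x c c $  — match c
step 5: stack=$ c x  input=x c c $  — match x
step 6: stack=$ c  input=c c $  — match c
step 7: stack=$  input=c $  — error: stack empty but input remains

c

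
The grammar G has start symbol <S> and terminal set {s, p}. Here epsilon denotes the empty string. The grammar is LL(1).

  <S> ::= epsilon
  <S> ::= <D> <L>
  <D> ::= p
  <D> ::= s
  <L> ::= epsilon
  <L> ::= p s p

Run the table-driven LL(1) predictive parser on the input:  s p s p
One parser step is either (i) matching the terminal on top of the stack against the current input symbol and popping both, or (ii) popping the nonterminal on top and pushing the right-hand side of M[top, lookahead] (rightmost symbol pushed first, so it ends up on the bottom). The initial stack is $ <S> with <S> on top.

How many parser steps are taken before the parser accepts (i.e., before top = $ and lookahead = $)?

7

step 1: stack=$ <S>  input=s p s p $  — expand <S> ::= <D> <L>
step 2: stack=$ <L> <D>  input=s p s p $  — expand <D> ::= s
step 3: stack=$ <L> s  input=s p s p $  — match s
step 4: stack=$ <L>  input=p s p $  — expand <L> ::= p s p
step 5: stack=$ p s p  input=p s p $  — match p
step 6: stack=$ p s  input=s p $  — match s
step 7: stack=$ p  input=p $  — match p
Accept reached after 7 steps.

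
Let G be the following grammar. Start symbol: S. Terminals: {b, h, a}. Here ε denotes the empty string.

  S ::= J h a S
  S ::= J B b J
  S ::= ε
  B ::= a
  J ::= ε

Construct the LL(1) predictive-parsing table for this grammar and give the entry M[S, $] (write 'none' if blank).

FIRST(B): from B::=a we get {a}. So FIRST(B) = {a}.
FIRST(J): from J::=ε we get {ε}. So FIRST(J) = {ε}.
FIRST(S): from S::=J h a S we get {h}; from S::=J B b J we get {a}; from S::=ε we get {ε}. So FIRST(S) = {ε, a, h}.
FOLLOW(S) includes $ since S is the start symbol.
FOLLOW(S): in S::=J h a S, the suffix after S is empty (adds nothing new). Thus FOLLOW(S) = {$}.
For S ::= J h a S: FIRST(J h a S) = {h}, so it goes in M[S, t] for t ∈ {h}.
For S ::= J B b J: FIRST(J B b J) = {a}, so it goes in M[S, t] for t ∈ {a}.
For S ::= ε: FIRST(ε) = {ε}, so it goes in M[S, t] for t ∈ {}; since ε ∈ FIRST, also for every t ∈ FOLLOW(S) = {$}.

S ::= ε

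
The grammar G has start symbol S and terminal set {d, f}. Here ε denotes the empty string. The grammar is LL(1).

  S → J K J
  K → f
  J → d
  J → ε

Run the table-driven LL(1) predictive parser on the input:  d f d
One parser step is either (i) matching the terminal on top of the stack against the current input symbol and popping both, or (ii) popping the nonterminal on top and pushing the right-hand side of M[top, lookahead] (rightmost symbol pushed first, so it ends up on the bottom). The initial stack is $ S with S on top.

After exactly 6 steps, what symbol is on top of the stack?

step 1: stack=$ S  input=d f d $  — expand S → J K J
step 2: stack=$ J K J  input=d f d $  — expand J → d
step 3: stack=$ J K d  input=d f d $  — match d
step 4: stack=$ J K  input=f d $  — expand K → f
step 5: stack=$ J f  input=f d $  — match f
step 6: stack=$ J  input=d $  — expand J → d
Stack after step 6: $ d (top = d).

d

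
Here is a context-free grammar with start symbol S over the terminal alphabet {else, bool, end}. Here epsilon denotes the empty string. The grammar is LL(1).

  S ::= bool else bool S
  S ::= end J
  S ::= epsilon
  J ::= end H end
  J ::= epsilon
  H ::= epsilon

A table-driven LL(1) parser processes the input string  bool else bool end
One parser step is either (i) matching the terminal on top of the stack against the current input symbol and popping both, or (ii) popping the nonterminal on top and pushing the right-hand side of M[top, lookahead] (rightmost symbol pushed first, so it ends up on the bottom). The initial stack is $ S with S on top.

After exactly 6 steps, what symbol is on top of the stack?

J

     Stack               Input                 Action
  1  $ S                 bool else bool end $  expand S ::= bool else bool S
  2  $ S bool else bool  bool else bool end $  match bool
  3  $ S bool else       else bool end $       match else
  4  $ S bool            bool end $            match bool
  5  $ S                 end $                 expand S ::= end J
  6  $ J end             end $                 match end
Stack after step 6: $ J (top = J).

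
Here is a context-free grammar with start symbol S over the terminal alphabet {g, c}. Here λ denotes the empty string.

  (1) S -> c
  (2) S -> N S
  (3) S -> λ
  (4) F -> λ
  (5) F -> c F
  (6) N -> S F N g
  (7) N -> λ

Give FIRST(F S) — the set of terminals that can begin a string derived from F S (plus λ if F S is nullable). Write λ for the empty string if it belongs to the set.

FIRST(F): from F->λ we get {λ}; from F->c F we get {c}. So FIRST(F) = {λ, c}.
FIRST(S): from S->c we get {c}; from S->N S we get {λ, c, g}; from S->λ we get {λ}. So FIRST(S) = {λ, c, g}.
FIRST(N): from N->S F N g we get {c, g}; from N->λ we get {λ}. So FIRST(N) = {λ, c, g}.
FIRST(F S): take FIRST of each symbol in turn, carrying on past any symbol whose FIRST contains λ; result {λ, c, g}.

{λ, c, g}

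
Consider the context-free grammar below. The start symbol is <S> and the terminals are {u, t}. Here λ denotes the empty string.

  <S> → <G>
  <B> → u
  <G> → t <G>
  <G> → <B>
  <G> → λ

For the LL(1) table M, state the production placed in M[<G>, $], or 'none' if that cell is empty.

FIRST(<B>) = {u}
FIRST(<G>) = {λ, t, u}  (via <B>)
FIRST(<S>) = {λ, t, u}  (via <G>)
FOLLOW(<S>) includes $ since <S> is the start symbol.
FOLLOW(<S>): <S> appears on no right-hand side. Thus FOLLOW(<S>) = {$}.
FOLLOW(<G>): in <S>→<G>, the suffix after <G> is empty, so FOLLOW(<G>) ⊇ FOLLOW(<S>) = {$}; in <G>→t <G>, the suffix after <G> is empty (adds nothing new). Thus FOLLOW(<G>) = {$}.
For <G> → t <G>: FIRST(t <G>) = {t}, so it goes in M[<G>, t] for t ∈ {t}.
For <G> → <B>: FIRST(<B>) = {u}, so it goes in M[<G>, t] for t ∈ {u}.
For <G> → λ: FIRST(λ) = {λ}, so it goes in M[<G>, t] for t ∈ {}; since λ ∈ FIRST, also for every t ∈ FOLLOW(<G>) = {$}.

<G> → λ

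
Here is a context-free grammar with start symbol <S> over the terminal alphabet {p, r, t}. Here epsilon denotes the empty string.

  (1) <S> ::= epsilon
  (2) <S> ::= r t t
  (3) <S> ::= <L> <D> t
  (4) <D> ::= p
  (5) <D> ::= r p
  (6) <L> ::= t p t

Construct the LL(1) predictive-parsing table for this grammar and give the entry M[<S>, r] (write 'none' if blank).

FIRST(<D>) = {p, r}
FIRST(<L>) = {t}
FIRST(<S>) = {epsilon, r, t}  (via <L> <D> t)
FOLLOW(<S>) includes $ since <S> is the start symbol.
FOLLOW(<S>): <S> appears on no right-hand side. Thus FOLLOW(<S>) = {$}.
For <S> ::= epsilon: FIRST(epsilon) = {epsilon}, so it goes in M[<S>, t] for t ∈ {}; since epsilon ∈ FIRST, also for every t ∈ FOLLOW(<S>) = {$}.
For <S> ::= r t t: FIRST(r t t) = {r}, so it goes in M[<S>, t] for t ∈ {r}.
For <S> ::= <L> <D> t: FIRST(<L> <D> t) = {t}, so it goes in M[<S>, t] for t ∈ {t}.

<S> ::= r t t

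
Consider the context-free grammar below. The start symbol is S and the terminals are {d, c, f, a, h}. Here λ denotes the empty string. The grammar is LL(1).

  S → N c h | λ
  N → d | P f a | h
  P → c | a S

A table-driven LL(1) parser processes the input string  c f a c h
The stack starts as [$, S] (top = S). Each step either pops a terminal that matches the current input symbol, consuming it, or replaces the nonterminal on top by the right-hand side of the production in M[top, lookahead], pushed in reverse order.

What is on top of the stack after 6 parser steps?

step 1: stack=$ S  input=c f a c h $  — expand S → N c h
step 2: stack=$ h c N  input=c f a c h $  — expand N → P f a
step 3: stack=$ h c a f P  input=c f a c h $  — expand P → c
step 4: stack=$ h c a f c  input=c f a c h $  — match c
step 5: stack=$ h c a f  input=f a c h $  — match f
step 6: stack=$ h c a  input=a c h $  — match a
Stack after step 6: $ h c (top = c).

c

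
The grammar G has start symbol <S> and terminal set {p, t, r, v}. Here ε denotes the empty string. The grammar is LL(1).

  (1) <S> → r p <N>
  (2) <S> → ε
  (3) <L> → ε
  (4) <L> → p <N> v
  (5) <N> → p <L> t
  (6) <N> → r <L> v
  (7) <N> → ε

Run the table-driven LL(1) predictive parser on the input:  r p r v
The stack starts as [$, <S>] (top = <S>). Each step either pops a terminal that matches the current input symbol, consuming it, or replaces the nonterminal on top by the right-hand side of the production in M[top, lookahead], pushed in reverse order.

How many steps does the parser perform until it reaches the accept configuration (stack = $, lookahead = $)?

7

step 1: stack=$ <S>  input=r p r v $  — expand <S> → r p <N>
step 2: stack=$ <N> p r  input=r p r v $  — match r
step 3: stack=$ <N> p  input=p r v $  — match p
step 4: stack=$ <N>  input=r v $  — expand <N> → r <L> v
step 5: stack=$ v <L> r  input=r v $  — match r
step 6: stack=$ v <L>  input=v $  — expand <L> → ε
step 7: stack=$ v  input=v $  — match v
Accept reached after 7 steps.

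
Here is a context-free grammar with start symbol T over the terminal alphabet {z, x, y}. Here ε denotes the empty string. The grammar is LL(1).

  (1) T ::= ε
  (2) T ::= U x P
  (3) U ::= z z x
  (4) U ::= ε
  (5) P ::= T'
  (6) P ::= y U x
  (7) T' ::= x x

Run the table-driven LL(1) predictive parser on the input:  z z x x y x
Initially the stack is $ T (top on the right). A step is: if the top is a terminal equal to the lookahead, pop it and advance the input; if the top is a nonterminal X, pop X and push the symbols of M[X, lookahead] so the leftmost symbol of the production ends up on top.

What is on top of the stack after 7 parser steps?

y

step 1: stack=$ T  input=z z x x y x $  — expand T ::= U x P
step 2: stack=$ P x U  input=z z x x y x $  — expand U ::= z z x
step 3: stack=$ P x x z z  input=z z x x y x $  — match z
step 4: stack=$ P x x z  input=z x x y x $  — match z
step 5: stack=$ P x x  input=x x y x $  — match x
step 6: stack=$ P x  input=x y x $  — match x
step 7: stack=$ P  input=y x $  — expand P ::= y U x
Stack after step 7: $ x U y (top = y).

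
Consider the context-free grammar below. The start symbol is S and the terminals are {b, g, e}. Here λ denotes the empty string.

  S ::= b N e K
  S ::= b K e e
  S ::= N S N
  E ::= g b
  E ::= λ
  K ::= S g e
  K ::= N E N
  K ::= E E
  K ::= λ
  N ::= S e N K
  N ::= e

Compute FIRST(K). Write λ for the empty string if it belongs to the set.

{λ, b, e, g}

FIRST(E): from E::=g b we get {g}; from E::=λ we get {λ}. So FIRST(E) = {λ, g}.
FIRST(S): from S::=b N e K we get {b}; from S::=b K e e we get {b}; from S::=N S N we get {b, e}. So FIRST(S) = {b, e}.
FIRST(N): from N::=S e N K we get {b, e}; from N::=e we get {e}. So FIRST(N) = {b, e}.
FIRST(K): from K::=S g e we get {b, e}; from K::=N E N we get {b, e}; from K::=E E we get {λ, g}; from K::=λ we get {λ}. So FIRST(K) = {λ, b, e, g}.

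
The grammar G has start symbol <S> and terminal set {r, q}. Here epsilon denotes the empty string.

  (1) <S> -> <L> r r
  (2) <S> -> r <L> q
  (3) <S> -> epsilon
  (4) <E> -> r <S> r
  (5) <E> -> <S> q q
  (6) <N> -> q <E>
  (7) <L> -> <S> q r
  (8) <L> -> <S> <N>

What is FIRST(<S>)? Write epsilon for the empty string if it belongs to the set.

{epsilon, q, r}

FIRST(<N>) = {q}
FIRST(<S>) = {epsilon, q, r}  (via <L> r r)
FIRST(<E>) = {q, r}  (via <S> q q)
FIRST(<L>) = {q, r}  (via <S> q r, <S> <N>)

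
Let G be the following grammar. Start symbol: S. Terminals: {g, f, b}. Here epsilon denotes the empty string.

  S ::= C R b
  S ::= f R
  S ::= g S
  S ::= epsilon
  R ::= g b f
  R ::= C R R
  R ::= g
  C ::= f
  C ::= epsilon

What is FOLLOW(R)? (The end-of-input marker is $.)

FIRST(C) = {epsilon, f}
FIRST(R) = {f, g}  (via C R R)
FIRST(S) = {epsilon, f, g}  (via C R b)
FOLLOW(S) includes $ since S is the start symbol.
FOLLOW(S): in S::=g S, the suffix after S is empty (adds nothing new). Thus FOLLOW(S) = {$}.
FOLLOW(R): in S::=C R b, R is followed by b with FIRST {b}; in S::=f R, the suffix after R is empty, so FOLLOW(R) ⊇ FOLLOW(S) = {$}; in R::=C R R (occurrence 1), R is followed by R with FIRST {f, g}; in R::=C R R (occurrence 2), the suffix after R is empty (adds nothing new). Thus FOLLOW(R) = {$, b, f, g}.
FOLLOW(C): in S::=C R b, C is followed by R b with FIRST {f, g}; in R::=C R R, C is followed by R R with FIRST {f, g}. Thus FOLLOW(C) = {f, g}.

{$, b, f, g}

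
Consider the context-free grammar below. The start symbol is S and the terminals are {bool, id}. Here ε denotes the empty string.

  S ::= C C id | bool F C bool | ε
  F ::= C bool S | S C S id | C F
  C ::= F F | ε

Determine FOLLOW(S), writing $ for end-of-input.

FIRST(S) = {ε, bool, id}  (via C C id)
FIRST(F) = {bool, id}  (via C bool S, S C S id, C F)
FIRST(C) = {ε, bool, id}  (via F F)
FOLLOW(S) includes $ since S is the start symbol.
FOLLOW(C): in S::=C C id (occurrence 1), C is followed by C id with FIRST {bool, id}; in S::=C C id (occurrence 2), C is followed by id with FIRST {id}; in S::=bool F C bool, C is followed by bool with FIRST {bool}; in F::=C bool S, C is followed by bool S with FIRST {bool}; in F::=S C S id, C is followed by S id with FIRST {bool, id}; in F::=C F, C is followed by F with FIRST {bool, id}. Thus FOLLOW(C) = {bool, id}.
FOLLOW(F): in S::=bool F C bool, F is followed by C bool with FIRST {bool, id}; in F::=C F, the suffix after F is empty (adds nothing new); in C::=F F (occurrence 1), F is followed by F with FIRST {bool, id}; in C::=F F (occurrence 2), the suffix after F is empty, so FOLLOW(F) ⊇ FOLLOW(C) = {bool, id}. Thus FOLLOW(F) = {bool, id}.
FOLLOW(S): in F::=C bool S, the suffix after S is empty, so FOLLOW(S) ⊇ FOLLOW(F) = {bool, id}; in F::=S C S id (occurrence 1), S is followed by C S id with FIRST {bool, id}; in F::=S C S id (occurrence 2), S is followed by id with FIRST {id}. Thus FOLLOW(S) = {$, bool, id}.

{$, bool, id}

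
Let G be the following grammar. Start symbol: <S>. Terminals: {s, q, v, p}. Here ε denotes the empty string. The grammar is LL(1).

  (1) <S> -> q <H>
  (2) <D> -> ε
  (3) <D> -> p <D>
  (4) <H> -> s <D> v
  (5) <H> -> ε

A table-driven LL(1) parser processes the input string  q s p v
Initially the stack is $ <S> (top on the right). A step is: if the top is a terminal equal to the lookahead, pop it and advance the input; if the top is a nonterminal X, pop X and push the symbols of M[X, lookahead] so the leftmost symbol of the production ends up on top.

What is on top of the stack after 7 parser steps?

     Stack      Input      Action
  1  $ <S>      q s p v $  expand <S> -> q <H>
  2  $ <H> q    q s p v $  match q
  3  $ <H>      s p v $    expand <H> -> s <D> v
  4  $ v <D> s  s p v $    match s
  5  $ v <D>    p v $      expand <D> -> p <D>
  6  $ v <D> p  p v $      match p
  7  $ v <D>    v $        expand <D> -> ε
Stack after step 7: $ v (top = v).

v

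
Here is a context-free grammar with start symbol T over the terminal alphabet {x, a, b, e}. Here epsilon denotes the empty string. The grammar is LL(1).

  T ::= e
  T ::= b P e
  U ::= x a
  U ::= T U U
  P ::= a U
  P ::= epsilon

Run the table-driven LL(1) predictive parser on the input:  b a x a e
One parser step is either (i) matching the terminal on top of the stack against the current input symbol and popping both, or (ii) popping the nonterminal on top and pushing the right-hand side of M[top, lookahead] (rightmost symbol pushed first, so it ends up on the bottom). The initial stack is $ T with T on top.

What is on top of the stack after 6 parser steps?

     Stack    Input        Action
  1  $ T      b a x a e $  expand T ::= b P e
  2  $ e P b  b a x a e $  match b
  3  $ e P    a x a e $    expand P ::= a U
  4  $ e U a  a x a e $    match a
  5  $ e U    x a e $      expand U ::= x a
  6  $ e a x  x a e $      match x
Stack after step 6: $ e a (top = a).

a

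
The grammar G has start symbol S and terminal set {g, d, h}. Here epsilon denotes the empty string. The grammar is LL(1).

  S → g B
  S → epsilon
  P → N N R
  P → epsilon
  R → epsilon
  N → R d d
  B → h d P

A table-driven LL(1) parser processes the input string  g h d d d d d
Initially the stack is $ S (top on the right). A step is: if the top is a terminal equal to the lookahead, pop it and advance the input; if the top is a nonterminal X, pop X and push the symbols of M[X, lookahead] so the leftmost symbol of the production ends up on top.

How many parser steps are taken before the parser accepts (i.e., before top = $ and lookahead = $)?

step 1: stack=$ S  input=g h d d d d d $  — expand S → g B
step 2: stack=$ B g  input=g h d d d d d $  — match g
step 3: stack=$ B  input=h d d d d d $  — expand B → h d P
step 4: stack=$ P d h  input=h d d d d d $  — match h
step 5: stack=$ P d  input=d d d d d $  — match d
step 6: stack=$ P  input=d d d d $  — expand P → N N R
step 7: stack=$ R N N  input=d d d d $  — expand N → R d d
step 8: stack=$ R N d d R  input=d d d d $  — expand R → epsilon
step 9: stack=$ R N d d  input=d d d d $  — match d
step 10: stack=$ R N d  input=d d d $  — match d
step 11: stack=$ R N  input=d d $  — expand N → R d d
step 12: stack=$ R d d R  input=d d $  — expand R → epsilon
step 13: stack=$ R d d  input=d d $  — match d
step 14: stack=$ R d  input=d $  — match d
step 15: stack=$ R  input=$  — expand R → epsilon
Accept reached after 15 steps.

15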